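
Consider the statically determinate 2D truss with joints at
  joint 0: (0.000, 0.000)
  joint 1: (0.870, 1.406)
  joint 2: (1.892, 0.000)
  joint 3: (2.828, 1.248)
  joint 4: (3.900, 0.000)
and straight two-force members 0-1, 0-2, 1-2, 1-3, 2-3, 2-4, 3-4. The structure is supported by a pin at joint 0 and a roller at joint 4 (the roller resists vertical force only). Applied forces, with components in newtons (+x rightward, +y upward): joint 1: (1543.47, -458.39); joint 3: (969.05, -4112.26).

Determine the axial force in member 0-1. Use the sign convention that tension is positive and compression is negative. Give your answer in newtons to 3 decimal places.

N=5 nodes, M=7 members, R=3 reactions → 2N=10, M+R=10
member 0 (0-1): L=1.6534, (cx,cy)=(0.5262,0.8504)
member 1 (0-2): L=1.8920, (cx,cy)=(1.0000,0.0000)
member 2 (1-2): L=1.7382, (cx,cy)=(0.5880,-0.8089)
member 3 (1-3): L=1.9644, (cx,cy)=(0.9968,-0.0804)
member 4 (2-3): L=1.5600, (cx,cy)=(0.6000,0.8000)
member 5 (2-4): L=2.0080, (cx,cy)=(1.0000,0.0000)
member 6 (3-4): L=1.6452, (cx,cy)=(0.6516,-0.7586)
solve A·x = −loads:
  F[0-1] = -729.0269 N (compression)
  F[0-2] = +2896.1252 N (tension)
  F[1-2] = +416.3900 N (tension)
  F[1-3] = -2178.9584 N (compression)
  F[2-3] = -421.0147 N (compression)
  F[2-4] = +3393.5574 N (tension)
  F[3-4] = -5208.1024 N (compression)
  Rx@0 = -2512.5200 N
  Ry@0 = +619.9413 N
  Ry@4 = +3950.7087 N

-729.027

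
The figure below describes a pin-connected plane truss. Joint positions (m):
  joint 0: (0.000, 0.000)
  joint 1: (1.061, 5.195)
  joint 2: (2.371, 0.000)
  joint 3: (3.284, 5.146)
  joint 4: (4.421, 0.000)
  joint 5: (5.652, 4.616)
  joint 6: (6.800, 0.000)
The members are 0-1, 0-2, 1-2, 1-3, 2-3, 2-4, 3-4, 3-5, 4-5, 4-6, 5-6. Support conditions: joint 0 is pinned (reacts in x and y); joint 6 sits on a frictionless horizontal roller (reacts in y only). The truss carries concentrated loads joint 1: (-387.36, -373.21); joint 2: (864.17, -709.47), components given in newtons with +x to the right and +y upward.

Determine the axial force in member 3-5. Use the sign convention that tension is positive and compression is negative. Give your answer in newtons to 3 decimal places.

-4.822

N=7 nodes, M=11 members, R=3 reactions → 2N=14, M+R=14
member 0 (0-1): L=5.3022, (cx,cy)=(0.2001,0.9798)
member 1 (0-2): L=2.3710, (cx,cy)=(1.0000,0.0000)
member 2 (1-2): L=5.3576, (cx,cy)=(0.2445,-0.9696)
member 3 (1-3): L=2.2235, (cx,cy)=(0.9998,-0.0220)
member 4 (2-3): L=5.2264, (cx,cy)=(0.1747,0.9846)
member 5 (2-4): L=2.0500, (cx,cy)=(1.0000,0.0000)
member 6 (3-4): L=5.2701, (cx,cy)=(0.2157,-0.9764)
member 7 (3-5): L=2.4266, (cx,cy)=(0.9759,-0.2184)
member 8 (4-5): L=4.7773, (cx,cy)=(0.2577,0.9662)
member 9 (4-6): L=2.3790, (cx,cy)=(1.0000,0.0000)
member 10 (5-6): L=4.7566, (cx,cy)=(0.2413,-0.9704)
solve A·x = −loads:
  F[0-1] = -1095.1543 N (compression)
  F[0-2] = +695.9549 N (tension)
  F[1-2] = +721.8892 N (tension)
  F[1-3] = -8.2970 N (compression)
  F[2-3] = +9.6410 N (tension)
  F[2-4] = +6.6108 N (tension)
  F[3-4] = -8.8303 N (compression)
  F[3-5] = -4.8222 N (compression)
  F[4-5] = +8.9237 N (tension)
  F[4-6] = +2.4063 N (tension)
  F[5-6] = -9.9703 N (compression)
  Rx@0 = -476.8100 N
  Ry@0 = +1073.0044 N
  Ry@6 = +9.6756 N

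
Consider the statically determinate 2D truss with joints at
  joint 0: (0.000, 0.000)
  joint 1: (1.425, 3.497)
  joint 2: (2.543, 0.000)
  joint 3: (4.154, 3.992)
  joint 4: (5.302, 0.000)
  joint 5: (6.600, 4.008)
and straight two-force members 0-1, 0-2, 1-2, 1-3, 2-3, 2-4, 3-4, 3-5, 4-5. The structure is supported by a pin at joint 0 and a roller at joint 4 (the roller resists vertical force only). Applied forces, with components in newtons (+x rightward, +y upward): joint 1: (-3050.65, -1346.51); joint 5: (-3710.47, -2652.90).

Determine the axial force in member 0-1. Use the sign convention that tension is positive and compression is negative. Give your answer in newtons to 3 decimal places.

-5563.475

N=6 nodes, M=9 members, R=3 reactions → 2N=12, M+R=12
member 0 (0-1): L=3.7762, (cx,cy)=(0.3774,0.9261)
member 1 (0-2): L=2.5430, (cx,cy)=(1.0000,0.0000)
member 2 (1-2): L=3.6714, (cx,cy)=(0.3045,-0.9525)
member 3 (1-3): L=2.7735, (cx,cy)=(0.9839,0.1785)
member 4 (2-3): L=4.3048, (cx,cy)=(0.3742,0.9273)
member 5 (2-4): L=2.7590, (cx,cy)=(1.0000,0.0000)
member 6 (3-4): L=4.1538, (cx,cy)=(0.2764,-0.9611)
member 7 (3-5): L=2.4461, (cx,cy)=(1.0000,0.0065)
member 8 (4-5): L=4.2129, (cx,cy)=(0.3081,0.9514)
solve A·x = −loads:
  F[0-1] = -5563.4750 N (compression)
  F[0-2] = -4661.6638 N (compression)
  F[1-2] = +3947.6012 N (tension)
  F[1-3] = -255.0192 N (compression)
  F[2-3] = -4054.7544 N (compression)
  F[2-4] = -1942.1240 N (compression)
  F[3-4] = +3940.4170 N (tension)
  F[3-5] = -2857.4365 N (compression)
  F[4-5] = -2768.9037 N (compression)
  Rx@0 = +6761.1200 N
  Ry@0 = +5152.1392 N
  Ry@4 = -1152.7292 N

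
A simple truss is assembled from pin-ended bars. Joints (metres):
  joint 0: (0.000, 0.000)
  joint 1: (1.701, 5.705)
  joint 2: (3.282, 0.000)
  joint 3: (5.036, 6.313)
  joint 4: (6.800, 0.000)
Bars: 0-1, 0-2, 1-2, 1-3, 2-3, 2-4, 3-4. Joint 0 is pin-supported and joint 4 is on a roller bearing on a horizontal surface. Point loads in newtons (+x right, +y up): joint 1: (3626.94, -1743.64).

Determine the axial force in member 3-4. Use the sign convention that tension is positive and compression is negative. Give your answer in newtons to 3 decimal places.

-3612.328

N=5 nodes, M=7 members, R=3 reactions → 2N=10, M+R=10
member 0 (0-1): L=5.9532, (cx,cy)=(0.2857,0.9583)
member 1 (0-2): L=3.2820, (cx,cy)=(1.0000,0.0000)
member 2 (1-2): L=5.9200, (cx,cy)=(0.2671,-0.9637)
member 3 (1-3): L=3.3900, (cx,cy)=(0.9838,0.1794)
member 4 (2-3): L=6.5521, (cx,cy)=(0.2677,0.9635)
member 5 (2-4): L=3.5180, (cx,cy)=(1.0000,0.0000)
member 6 (3-4): L=6.5548, (cx,cy)=(0.2691,-0.9631)
solve A·x = −loads:
  F[0-1] = +1810.9190 N (tension)
  F[0-2] = +3109.5073 N (tension)
  F[1-2] = -3996.5269 N (compression)
  F[1-3] = -2075.8547 N (compression)
  F[2-3] = +3997.2622 N (tension)
  F[2-4] = +972.1315 N (tension)
  F[3-4] = -3612.3282 N (compression)
  Rx@0 = -3626.9400 N
  Ry@0 = -1735.4224 N
  Ry@4 = +3479.0624 N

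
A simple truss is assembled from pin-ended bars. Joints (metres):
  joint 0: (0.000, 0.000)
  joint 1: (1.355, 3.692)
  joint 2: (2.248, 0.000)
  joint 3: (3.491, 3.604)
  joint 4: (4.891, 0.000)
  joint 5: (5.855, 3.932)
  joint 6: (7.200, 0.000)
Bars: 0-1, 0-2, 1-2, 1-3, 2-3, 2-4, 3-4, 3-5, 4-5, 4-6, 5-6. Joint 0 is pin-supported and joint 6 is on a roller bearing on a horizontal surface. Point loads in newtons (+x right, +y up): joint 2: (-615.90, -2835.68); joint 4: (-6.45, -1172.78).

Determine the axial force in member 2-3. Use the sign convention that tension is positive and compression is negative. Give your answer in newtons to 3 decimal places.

476.343

N=7 nodes, M=11 members, R=3 reactions → 2N=14, M+R=14
member 0 (0-1): L=3.9328, (cx,cy)=(0.3445,0.9388)
member 1 (0-2): L=2.2480, (cx,cy)=(1.0000,0.0000)
member 2 (1-2): L=3.7985, (cx,cy)=(0.2351,-0.9720)
member 3 (1-3): L=2.1378, (cx,cy)=(0.9992,-0.0412)
member 4 (2-3): L=3.8123, (cx,cy)=(0.3260,0.9454)
member 5 (2-4): L=2.6430, (cx,cy)=(1.0000,0.0000)
member 6 (3-4): L=3.8664, (cx,cy)=(0.3621,-0.9321)
member 7 (3-5): L=2.3866, (cx,cy)=(0.9905,0.1374)
member 8 (4-5): L=4.0484, (cx,cy)=(0.2381,0.9712)
member 9 (4-6): L=2.3090, (cx,cy)=(1.0000,0.0000)
member 10 (5-6): L=4.1557, (cx,cy)=(0.3237,-0.9462)
solve A·x = −loads:
  F[0-1] = -2478.1537 N (compression)
  F[0-2] = +231.4695 N (tension)
  F[1-2] = +2454.1517 N (tension)
  F[1-3] = -1431.9924 N (compression)
  F[2-3] = +476.3428 N (tension)
  F[2-4] = +1269.0184 N (tension)
  F[3-4] = -698.5345 N (compression)
  F[3-5] = -1032.3267 N (compression)
  F[4-5] = +1877.9277 N (tension)
  F[4-6] = +575.3666 N (tension)
  F[5-6] = -1777.7231 N (compression)
  Rx@0 = +622.3500 N
  Ry@0 = +2326.4217 N
  Ry@6 = +1682.0383 N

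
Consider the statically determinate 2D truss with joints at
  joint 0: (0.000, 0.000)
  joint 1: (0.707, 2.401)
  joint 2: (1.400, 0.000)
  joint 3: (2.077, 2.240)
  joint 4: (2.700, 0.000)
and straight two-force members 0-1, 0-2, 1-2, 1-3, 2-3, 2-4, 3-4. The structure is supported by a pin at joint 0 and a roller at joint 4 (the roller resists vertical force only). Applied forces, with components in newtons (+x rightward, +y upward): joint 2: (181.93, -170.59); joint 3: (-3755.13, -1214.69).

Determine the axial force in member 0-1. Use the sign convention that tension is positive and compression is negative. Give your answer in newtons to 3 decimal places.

N=5 nodes, M=7 members, R=3 reactions → 2N=10, M+R=10
member 0 (0-1): L=2.5029, (cx,cy)=(0.2825,0.9593)
member 1 (0-2): L=1.4000, (cx,cy)=(1.0000,0.0000)
member 2 (1-2): L=2.4990, (cx,cy)=(0.2773,-0.9608)
member 3 (1-3): L=1.3794, (cx,cy)=(0.9932,-0.1167)
member 4 (2-3): L=2.3401, (cx,cy)=(0.2893,0.9572)
member 5 (2-4): L=1.3000, (cx,cy)=(1.0000,0.0000)
member 6 (3-4): L=2.3250, (cx,cy)=(0.2680,-0.9634)
solve A·x = −loads:
  F[0-1] = -3625.4218 N (compression)
  F[0-2] = -2549.1302 N (compression)
  F[1-2] = +3876.4933 N (tension)
  F[1-3] = -2113.5044 N (compression)
  F[2-3] = -3712.6357 N (compression)
  F[2-4] = -581.9770 N (compression)
  F[3-4] = +2171.9254 N (tension)
  Rx@0 = +3573.2000 N
  Ry@0 = +3477.7815 N
  Ry@4 = -2092.5015 N

-3625.422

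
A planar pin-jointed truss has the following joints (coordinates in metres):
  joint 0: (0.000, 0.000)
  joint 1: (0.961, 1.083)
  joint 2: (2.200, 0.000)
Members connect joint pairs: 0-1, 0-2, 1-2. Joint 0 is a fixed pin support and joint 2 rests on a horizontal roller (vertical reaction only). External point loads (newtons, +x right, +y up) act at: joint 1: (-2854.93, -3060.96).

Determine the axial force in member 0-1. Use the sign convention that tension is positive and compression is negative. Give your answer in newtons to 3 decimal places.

N=3 nodes, M=3 members, R=3 reactions → 2N=6, M+R=6
member 0 (0-1): L=1.4479, (cx,cy)=(0.6637,0.7480)
member 1 (0-2): L=2.2000, (cx,cy)=(1.0000,0.0000)
member 2 (1-2): L=1.6456, (cx,cy)=(0.7529,-0.6581)
solve A·x = −loads:
  F[0-1] = -4183.6394 N (compression)
  F[0-2] = -78.1625 N (compression)
  F[1-2] = +103.8131 N (tension)
  Rx@0 = +2854.9300 N
  Ry@0 = +3129.2812 N
  Ry@2 = -68.3212 N

-4183.639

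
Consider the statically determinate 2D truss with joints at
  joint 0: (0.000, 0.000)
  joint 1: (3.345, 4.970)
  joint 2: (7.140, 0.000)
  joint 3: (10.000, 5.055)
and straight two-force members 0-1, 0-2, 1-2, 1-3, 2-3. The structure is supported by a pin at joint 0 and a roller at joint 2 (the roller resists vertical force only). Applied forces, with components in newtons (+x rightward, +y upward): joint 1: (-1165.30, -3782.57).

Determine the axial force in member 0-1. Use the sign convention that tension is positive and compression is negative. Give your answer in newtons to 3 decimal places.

-3401.175

N=4 nodes, M=5 members, R=3 reactions → 2N=8, M+R=8
member 0 (0-1): L=5.9908, (cx,cy)=(0.5584,0.8296)
member 1 (0-2): L=7.1400, (cx,cy)=(1.0000,0.0000)
member 2 (1-2): L=6.2532, (cx,cy)=(0.6069,-0.7948)
member 3 (1-3): L=6.6555, (cx,cy)=(0.9999,0.0128)
member 4 (2-3): L=5.8080, (cx,cy)=(0.4924,0.8704)
solve A·x = −loads:
  F[0-1] = -3401.1752 N (compression)
  F[0-2] = +733.7607 N (tension)
  F[1-2] = -1209.0584 N (compression)
  F[1-3] = -0.0000 N (compression)
  F[2-3] = +0.0000 N (tension)
  Rx@0 = +1165.3000 N
  Ry@0 = +2821.6238 N
  Ry@2 = +960.9462 N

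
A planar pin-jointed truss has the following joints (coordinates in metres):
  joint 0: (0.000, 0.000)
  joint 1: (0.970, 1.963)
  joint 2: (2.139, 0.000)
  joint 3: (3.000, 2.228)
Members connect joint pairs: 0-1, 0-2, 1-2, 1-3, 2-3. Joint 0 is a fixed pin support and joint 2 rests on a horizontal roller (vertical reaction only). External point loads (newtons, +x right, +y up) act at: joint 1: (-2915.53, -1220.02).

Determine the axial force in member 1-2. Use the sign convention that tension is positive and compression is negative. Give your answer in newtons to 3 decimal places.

2470.215

N=4 nodes, M=5 members, R=3 reactions → 2N=8, M+R=8
member 0 (0-1): L=2.1896, (cx,cy)=(0.4430,0.8965)
member 1 (0-2): L=2.1390, (cx,cy)=(1.0000,0.0000)
member 2 (1-2): L=2.2847, (cx,cy)=(0.5117,-0.8592)
member 3 (1-3): L=2.0472, (cx,cy)=(0.9916,0.1294)
member 4 (2-3): L=2.3886, (cx,cy)=(0.3605,0.9328)
solve A·x = −loads:
  F[0-1] = -3728.1985 N (compression)
  F[0-2] = -1263.9122 N (compression)
  F[1-2] = +2470.2148 N (tension)
  F[1-3] = -0.0000 N (compression)
  F[2-3] = +0.0000 N (tension)
  Rx@0 = +2915.5300 N
  Ry@0 = +3342.3977 N
  Ry@2 = -2122.3777 N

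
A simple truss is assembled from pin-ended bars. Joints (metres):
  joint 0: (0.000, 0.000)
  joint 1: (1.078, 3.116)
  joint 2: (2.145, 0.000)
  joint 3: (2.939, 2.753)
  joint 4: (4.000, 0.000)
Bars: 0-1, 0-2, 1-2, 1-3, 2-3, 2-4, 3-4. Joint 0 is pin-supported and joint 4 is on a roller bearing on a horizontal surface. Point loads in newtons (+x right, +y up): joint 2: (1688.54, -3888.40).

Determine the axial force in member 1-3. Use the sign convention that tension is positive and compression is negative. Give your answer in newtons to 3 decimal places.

-1355.236

N=5 nodes, M=7 members, R=3 reactions → 2N=10, M+R=10
member 0 (0-1): L=3.2972, (cx,cy)=(0.3269,0.9450)
member 1 (0-2): L=2.1450, (cx,cy)=(1.0000,0.0000)
member 2 (1-2): L=3.2936, (cx,cy)=(0.3240,-0.9461)
member 3 (1-3): L=1.8961, (cx,cy)=(0.9815,-0.1914)
member 4 (2-3): L=2.8652, (cx,cy)=(0.2771,0.9608)
member 5 (2-4): L=1.8550, (cx,cy)=(1.0000,0.0000)
member 6 (3-4): L=2.9504, (cx,cy)=(0.3596,-0.9331)
solve A·x = −loads:
  F[0-1] = -1908.1080 N (compression)
  F[0-2] = +2312.3842 N (tension)
  F[1-2] = +2180.2839 N (tension)
  F[1-3] = -1355.2361 N (compression)
  F[2-3] = +1900.1125 N (tension)
  F[2-4] = +803.6138 N (tension)
  F[3-4] = -2234.6509 N (compression)
  Rx@0 = -1688.5400 N
  Ry@0 = +1803.2455 N
  Ry@4 = +2085.1545 N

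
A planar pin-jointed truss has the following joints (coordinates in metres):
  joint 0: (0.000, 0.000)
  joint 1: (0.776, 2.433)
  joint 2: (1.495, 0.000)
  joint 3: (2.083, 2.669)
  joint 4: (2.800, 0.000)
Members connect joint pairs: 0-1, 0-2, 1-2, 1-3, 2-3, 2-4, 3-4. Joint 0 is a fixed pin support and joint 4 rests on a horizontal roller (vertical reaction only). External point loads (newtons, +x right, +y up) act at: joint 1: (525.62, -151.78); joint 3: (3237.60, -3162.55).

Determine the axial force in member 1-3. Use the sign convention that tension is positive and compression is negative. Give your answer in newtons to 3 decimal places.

1091.230

N=5 nodes, M=7 members, R=3 reactions → 2N=10, M+R=10
member 0 (0-1): L=2.5538, (cx,cy)=(0.3039,0.9527)
member 1 (0-2): L=1.4950, (cx,cy)=(1.0000,0.0000)
member 2 (1-2): L=2.5370, (cx,cy)=(0.2834,-0.9590)
member 3 (1-3): L=1.3281, (cx,cy)=(0.9841,0.1777)
member 4 (2-3): L=2.7330, (cx,cy)=(0.2151,0.9766)
member 5 (2-4): L=1.3050, (cx,cy)=(1.0000,0.0000)
member 6 (3-4): L=2.7636, (cx,cy)=(0.2594,-0.9658)
solve A·x = −loads:
  F[0-1] = +2753.4989 N (tension)
  F[0-2] = +2926.5246 N (tension)
  F[1-2] = -2691.5261 N (compression)
  F[1-3] = +1091.2300 N (tension)
  F[2-3] = +2643.0722 N (tension)
  F[2-4] = +1595.0843 N (tension)
  F[3-4] = -6148.1485 N (compression)
  Rx@0 = -3763.2200 N
  Ry@0 = -2623.2989 N
  Ry@4 = +5937.6289 N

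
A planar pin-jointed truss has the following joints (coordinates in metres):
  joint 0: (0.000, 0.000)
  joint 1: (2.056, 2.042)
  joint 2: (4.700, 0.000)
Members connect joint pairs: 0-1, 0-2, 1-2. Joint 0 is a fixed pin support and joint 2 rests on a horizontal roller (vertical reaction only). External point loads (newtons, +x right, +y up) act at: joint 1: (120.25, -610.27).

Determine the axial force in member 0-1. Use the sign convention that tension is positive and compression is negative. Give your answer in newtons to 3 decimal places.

N=3 nodes, M=3 members, R=3 reactions → 2N=6, M+R=6
member 0 (0-1): L=2.8977, (cx,cy)=(0.7095,0.7047)
member 1 (0-2): L=4.7000, (cx,cy)=(1.0000,0.0000)
member 2 (1-2): L=3.3407, (cx,cy)=(0.7914,-0.6112)
solve A·x = −loads:
  F[0-1] = -413.0409 N (compression)
  F[0-2] = +413.3101 N (tension)
  F[1-2] = -522.2235 N (compression)
  Rx@0 = -120.2500 N
  Ry@0 = +291.0645 N
  Ry@2 = +319.2055 N

-413.041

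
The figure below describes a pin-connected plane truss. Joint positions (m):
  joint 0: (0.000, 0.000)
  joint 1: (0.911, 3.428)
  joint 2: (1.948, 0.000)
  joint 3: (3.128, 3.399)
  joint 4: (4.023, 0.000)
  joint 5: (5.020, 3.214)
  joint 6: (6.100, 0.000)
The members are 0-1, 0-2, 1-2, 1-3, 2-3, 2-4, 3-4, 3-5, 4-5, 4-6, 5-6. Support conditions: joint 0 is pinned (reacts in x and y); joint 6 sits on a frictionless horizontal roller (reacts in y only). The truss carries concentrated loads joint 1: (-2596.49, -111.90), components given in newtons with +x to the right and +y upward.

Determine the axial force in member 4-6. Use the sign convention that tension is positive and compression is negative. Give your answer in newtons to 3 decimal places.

-484.700

N=7 nodes, M=11 members, R=3 reactions → 2N=14, M+R=14
member 0 (0-1): L=3.5470, (cx,cy)=(0.2568,0.9665)
member 1 (0-2): L=1.9480, (cx,cy)=(1.0000,0.0000)
member 2 (1-2): L=3.5814, (cx,cy)=(0.2896,-0.9572)
member 3 (1-3): L=2.2172, (cx,cy)=(0.9999,-0.0131)
member 4 (2-3): L=3.5980, (cx,cy)=(0.3280,0.9447)
member 5 (2-4): L=2.0750, (cx,cy)=(1.0000,0.0000)
member 6 (3-4): L=3.5149, (cx,cy)=(0.2546,-0.9670)
member 7 (3-5): L=1.9010, (cx,cy)=(0.9953,-0.0973)
member 8 (4-5): L=3.3651, (cx,cy)=(0.2963,0.9551)
member 9 (4-6): L=2.0770, (cx,cy)=(1.0000,0.0000)
member 10 (5-6): L=3.3906, (cx,cy)=(0.3185,-0.9479)
solve A·x = −loads:
  F[0-1] = -1608.2812 N (compression)
  F[0-2] = -2183.4226 N (compression)
  F[1-2] = +1483.0149 N (tension)
  F[1-3] = +1754.1654 N (tension)
  F[2-3] = -1502.5928 N (compression)
  F[2-4] = -1261.2250 N (compression)
  F[3-4] = +1400.1194 N (tension)
  F[3-5] = +909.0226 N (tension)
  F[4-5] = -1417.6165 N (compression)
  F[4-6] = -484.6998 N (compression)
  F[5-6] = +1521.6898 N (tension)
  Rx@0 = +2596.4900 N
  Ry@0 = +1554.3306 N
  Ry@6 = -1442.4306 N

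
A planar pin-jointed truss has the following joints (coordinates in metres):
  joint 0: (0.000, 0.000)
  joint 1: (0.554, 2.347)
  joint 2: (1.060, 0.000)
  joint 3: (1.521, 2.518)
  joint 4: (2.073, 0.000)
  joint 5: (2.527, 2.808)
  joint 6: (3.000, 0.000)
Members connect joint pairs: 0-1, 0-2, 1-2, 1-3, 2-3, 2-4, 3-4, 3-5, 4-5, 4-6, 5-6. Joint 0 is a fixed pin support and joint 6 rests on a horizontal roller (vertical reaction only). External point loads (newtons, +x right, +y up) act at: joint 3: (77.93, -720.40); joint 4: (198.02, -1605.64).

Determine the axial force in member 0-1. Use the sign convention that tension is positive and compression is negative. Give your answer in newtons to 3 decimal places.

N=7 nodes, M=11 members, R=3 reactions → 2N=14, M+R=14
member 0 (0-1): L=2.4115, (cx,cy)=(0.2297,0.9733)
member 1 (0-2): L=1.0600, (cx,cy)=(1.0000,0.0000)
member 2 (1-2): L=2.4009, (cx,cy)=(0.2108,-0.9775)
member 3 (1-3): L=0.9820, (cx,cy)=(0.9847,0.1741)
member 4 (2-3): L=2.5599, (cx,cy)=(0.1801,0.9837)
member 5 (2-4): L=1.0130, (cx,cy)=(1.0000,0.0000)
member 6 (3-4): L=2.5778, (cx,cy)=(0.2141,-0.9768)
member 7 (3-5): L=1.0470, (cx,cy)=(0.9609,0.2770)
member 8 (4-5): L=2.8445, (cx,cy)=(0.1596,0.9872)
member 9 (4-6): L=0.9270, (cx,cy)=(1.0000,0.0000)
member 10 (5-6): L=2.8476, (cx,cy)=(0.1661,-0.9861)
solve A·x = −loads:
  F[0-1] = -807.4880 N (compression)
  F[0-2] = +461.4564 N (tension)
  F[1-2] = +742.0976 N (tension)
  F[1-3] = -347.2096 N (compression)
  F[2-3] = -737.4874 N (compression)
  F[2-4] = +750.6679 N (tension)
  F[3-4] = -90.3402 N (compression)
  F[3-5] = -555.0193 N (compression)
  F[4-5] = +1715.8815 N (tension)
  F[4-6] = +259.4340 N (tension)
  F[5-6] = -1561.8469 N (compression)
  Rx@0 = -275.9500 N
  Ry@0 = +785.8907 N
  Ry@6 = +1540.1493 N

-807.488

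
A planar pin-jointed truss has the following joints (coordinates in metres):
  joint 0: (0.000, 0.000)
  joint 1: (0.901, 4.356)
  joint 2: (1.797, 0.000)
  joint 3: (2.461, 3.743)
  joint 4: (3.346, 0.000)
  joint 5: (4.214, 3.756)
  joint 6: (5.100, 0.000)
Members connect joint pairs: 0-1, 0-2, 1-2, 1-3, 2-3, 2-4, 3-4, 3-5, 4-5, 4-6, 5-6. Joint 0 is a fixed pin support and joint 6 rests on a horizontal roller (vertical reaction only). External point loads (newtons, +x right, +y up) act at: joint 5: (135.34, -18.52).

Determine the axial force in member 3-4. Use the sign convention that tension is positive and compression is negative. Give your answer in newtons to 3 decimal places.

-98.460

N=7 nodes, M=11 members, R=3 reactions → 2N=14, M+R=14
member 0 (0-1): L=4.4482, (cx,cy)=(0.2026,0.9793)
member 1 (0-2): L=1.7970, (cx,cy)=(1.0000,0.0000)
member 2 (1-2): L=4.4472, (cx,cy)=(0.2015,-0.9795)
member 3 (1-3): L=1.6761, (cx,cy)=(0.9307,-0.3657)
member 4 (2-3): L=3.8014, (cx,cy)=(0.1747,0.9846)
member 5 (2-4): L=1.5490, (cx,cy)=(1.0000,0.0000)
member 6 (3-4): L=3.8462, (cx,cy)=(0.2301,-0.9732)
member 7 (3-5): L=1.7530, (cx,cy)=(1.0000,0.0074)
member 8 (4-5): L=3.8550, (cx,cy)=(0.2252,0.9743)
member 9 (4-6): L=1.7540, (cx,cy)=(1.0000,0.0000)
member 10 (5-6): L=3.8591, (cx,cy)=(0.2296,-0.9733)
solve A·x = −loads:
  F[0-1] = +98.4983 N (tension)
  F[0-2] = +115.3888 N (tension)
  F[1-2] = -115.8431 N (compression)
  F[1-3] = +46.5130 N (tension)
  F[2-3] = +115.2391 N (tension)
  F[2-4] = +71.9204 N (tension)
  F[3-4] = -98.4601 N (compression)
  F[3-5] = +86.0773 N (tension)
  F[4-5] = +98.3436 N (tension)
  F[4-6] = +27.1217 N (tension)
  F[5-6] = -118.1321 N (compression)
  Rx@0 = -135.3400 N
  Ry@0 = -96.4565 N
  Ry@6 = +114.9765 N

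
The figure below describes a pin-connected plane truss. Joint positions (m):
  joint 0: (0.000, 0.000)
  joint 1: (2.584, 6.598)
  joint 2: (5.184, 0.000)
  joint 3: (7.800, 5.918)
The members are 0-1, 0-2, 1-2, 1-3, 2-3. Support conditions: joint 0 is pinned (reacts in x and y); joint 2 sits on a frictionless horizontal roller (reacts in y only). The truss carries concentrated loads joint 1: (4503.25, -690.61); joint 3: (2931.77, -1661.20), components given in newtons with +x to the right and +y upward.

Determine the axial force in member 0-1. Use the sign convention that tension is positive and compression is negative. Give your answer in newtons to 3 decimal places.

10278.131

N=4 nodes, M=5 members, R=3 reactions → 2N=8, M+R=8
member 0 (0-1): L=7.0859, (cx,cy)=(0.3647,0.9311)
member 1 (0-2): L=5.1840, (cx,cy)=(1.0000,0.0000)
member 2 (1-2): L=7.0918, (cx,cy)=(0.3666,-0.9304)
member 3 (1-3): L=5.2601, (cx,cy)=(0.9916,-0.1293)
member 4 (2-3): L=6.4704, (cx,cy)=(0.4043,0.9146)
solve A·x = −loads:
  F[0-1] = +10278.1310 N (tension)
  F[0-2] = +3686.9414 N (tension)
  F[1-2] = -11514.6319 N (compression)
  F[1-3] = +3495.6634 N (tension)
  F[2-3] = -1322.1817 N (compression)
  Rx@0 = -7435.0200 N
  Ry@0 = -9570.3649 N
  Ry@2 = +11922.1749 N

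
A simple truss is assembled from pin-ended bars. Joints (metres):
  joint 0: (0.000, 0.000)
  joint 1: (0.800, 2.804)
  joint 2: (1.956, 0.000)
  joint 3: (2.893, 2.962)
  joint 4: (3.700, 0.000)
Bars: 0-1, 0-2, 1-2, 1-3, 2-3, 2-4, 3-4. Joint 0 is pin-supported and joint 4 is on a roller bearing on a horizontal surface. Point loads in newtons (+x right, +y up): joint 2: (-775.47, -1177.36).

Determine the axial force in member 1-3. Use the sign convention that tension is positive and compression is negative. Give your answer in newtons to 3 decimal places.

-376.503

N=5 nodes, M=7 members, R=3 reactions → 2N=10, M+R=10
member 0 (0-1): L=2.9159, (cx,cy)=(0.2744,0.9616)
member 1 (0-2): L=1.9560, (cx,cy)=(1.0000,0.0000)
member 2 (1-2): L=3.0329, (cx,cy)=(0.3811,-0.9245)
member 3 (1-3): L=2.0990, (cx,cy)=(0.9972,0.0753)
member 4 (2-3): L=3.1067, (cx,cy)=(0.3016,0.9534)
member 5 (2-4): L=1.7440, (cx,cy)=(1.0000,0.0000)
member 6 (3-4): L=3.0700, (cx,cy)=(0.2629,-0.9648)
solve A·x = −loads:
  F[0-1] = -577.0949 N (compression)
  F[0-2] = -617.1390 N (compression)
  F[1-2] = +569.6059 N (tension)
  F[1-3] = -376.5033 N (compression)
  F[2-3] = +682.5358 N (tension)
  F[2-4] = +169.5762 N (tension)
  F[3-4] = -645.0969 N (compression)
  Rx@0 = +775.4700 N
  Ry@0 = +554.9502 N
  Ry@4 = +622.4098 N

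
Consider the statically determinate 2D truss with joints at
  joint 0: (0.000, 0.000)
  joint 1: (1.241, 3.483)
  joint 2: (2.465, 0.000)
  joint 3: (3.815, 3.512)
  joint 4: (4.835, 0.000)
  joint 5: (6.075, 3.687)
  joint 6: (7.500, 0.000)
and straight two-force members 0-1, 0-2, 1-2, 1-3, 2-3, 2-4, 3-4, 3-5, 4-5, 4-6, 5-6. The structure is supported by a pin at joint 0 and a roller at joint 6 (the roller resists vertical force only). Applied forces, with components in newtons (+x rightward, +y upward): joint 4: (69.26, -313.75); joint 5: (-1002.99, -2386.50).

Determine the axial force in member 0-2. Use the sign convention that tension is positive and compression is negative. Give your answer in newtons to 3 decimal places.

N=7 nodes, M=11 members, R=3 reactions → 2N=14, M+R=14
member 0 (0-1): L=3.6975, (cx,cy)=(0.3356,0.9420)
member 1 (0-2): L=2.4650, (cx,cy)=(1.0000,0.0000)
member 2 (1-2): L=3.6918, (cx,cy)=(0.3315,-0.9434)
member 3 (1-3): L=2.5742, (cx,cy)=(0.9999,0.0113)
member 4 (2-3): L=3.7625, (cx,cy)=(0.3588,0.9334)
member 5 (2-4): L=2.3700, (cx,cy)=(1.0000,0.0000)
member 6 (3-4): L=3.6571, (cx,cy)=(0.2789,-0.9603)
member 7 (3-5): L=2.2668, (cx,cy)=(0.9970,0.0772)
member 8 (4-5): L=3.8899, (cx,cy)=(0.3188,0.9478)
member 9 (4-6): L=2.6650, (cx,cy)=(1.0000,0.0000)
member 10 (5-6): L=3.9528, (cx,cy)=(0.3605,-0.9328)
solve A·x = −loads:
  F[0-1] = -1123.1413 N (compression)
  F[0-2] = -556.7658 N (compression)
  F[1-2] = +1112.5122 N (tension)
  F[1-3] = -745.8591 N (compression)
  F[2-3] = -1124.4613 N (compression)
  F[2-4] = +215.5395 N (tension)
  F[3-4] = +986.8460 N (tension)
  F[3-5] = -1428.7729 N (compression)
  F[4-5] = -668.8276 N (compression)
  F[4-6] = +634.7219 N (tension)
  F[5-6] = -1760.6497 N (compression)
  Rx@0 = +933.7300 N
  Ry@0 = +1057.9907 N
  Ry@6 = +1642.2593 N

-556.766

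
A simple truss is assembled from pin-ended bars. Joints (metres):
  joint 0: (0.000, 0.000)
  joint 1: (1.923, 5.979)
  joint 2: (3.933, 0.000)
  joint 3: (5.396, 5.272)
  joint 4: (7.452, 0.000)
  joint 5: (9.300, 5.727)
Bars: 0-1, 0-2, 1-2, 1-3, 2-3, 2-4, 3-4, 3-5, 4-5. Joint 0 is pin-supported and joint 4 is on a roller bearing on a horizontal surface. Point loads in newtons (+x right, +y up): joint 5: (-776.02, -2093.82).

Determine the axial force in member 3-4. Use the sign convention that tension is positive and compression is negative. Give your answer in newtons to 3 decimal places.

69.756

N=6 nodes, M=9 members, R=3 reactions → 2N=12, M+R=12
member 0 (0-1): L=6.2806, (cx,cy)=(0.3062,0.9520)
member 1 (0-2): L=3.9330, (cx,cy)=(1.0000,0.0000)
member 2 (1-2): L=6.3078, (cx,cy)=(0.3187,-0.9479)
member 3 (1-3): L=3.5442, (cx,cy)=(0.9799,-0.1995)
member 4 (2-3): L=5.4712, (cx,cy)=(0.2674,0.9636)
member 5 (2-4): L=3.5190, (cx,cy)=(1.0000,0.0000)
member 6 (3-4): L=5.6587, (cx,cy)=(0.3633,-0.9317)
member 7 (3-5): L=3.9304, (cx,cy)=(0.9933,0.1158)
member 8 (4-5): L=6.0178, (cx,cy)=(0.3071,0.9517)
solve A·x = −loads:
  F[0-1] = -81.0373 N (compression)
  F[0-2] = -751.2081 N (compression)
  F[1-2] = +93.0872 N (tension)
  F[1-3] = -55.5917 N (compression)
  F[2-3] = -91.5691 N (compression)
  F[2-4] = -697.0601 N (compression)
  F[3-4] = +69.7561 N (tension)
  F[3-5] = -105.0106 N (compression)
  F[4-5] = -2187.3557 N (compression)
  Rx@0 = +776.0200 N
  Ry@0 = +77.1454 N
  Ry@4 = +2016.6746 N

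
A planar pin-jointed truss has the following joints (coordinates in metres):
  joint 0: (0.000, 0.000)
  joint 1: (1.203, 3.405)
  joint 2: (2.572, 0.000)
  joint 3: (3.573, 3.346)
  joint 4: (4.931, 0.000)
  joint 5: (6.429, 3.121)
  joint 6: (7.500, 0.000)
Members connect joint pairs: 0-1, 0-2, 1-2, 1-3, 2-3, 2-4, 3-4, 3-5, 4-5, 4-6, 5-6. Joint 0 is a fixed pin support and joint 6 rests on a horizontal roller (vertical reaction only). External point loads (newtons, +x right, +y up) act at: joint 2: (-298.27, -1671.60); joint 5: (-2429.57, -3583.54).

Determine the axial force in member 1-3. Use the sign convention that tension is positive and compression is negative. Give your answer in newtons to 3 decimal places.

-2000.515

N=7 nodes, M=11 members, R=3 reactions → 2N=14, M+R=14
member 0 (0-1): L=3.6113, (cx,cy)=(0.3331,0.9429)
member 1 (0-2): L=2.5720, (cx,cy)=(1.0000,0.0000)
member 2 (1-2): L=3.6699, (cx,cy)=(0.3730,-0.9278)
member 3 (1-3): L=2.3707, (cx,cy)=(0.9997,-0.0249)
member 4 (2-3): L=3.4925, (cx,cy)=(0.2866,0.9580)
member 5 (2-4): L=2.3590, (cx,cy)=(1.0000,0.0000)
member 6 (3-4): L=3.6111, (cx,cy)=(0.3761,-0.9266)
member 7 (3-5): L=2.8648, (cx,cy)=(0.9969,-0.0785)
member 8 (4-5): L=3.4619, (cx,cy)=(0.4327,0.9015)
member 9 (4-6): L=2.5690, (cx,cy)=(1.0000,0.0000)
member 10 (5-6): L=3.2996, (cx,cy)=(0.3246,-0.9459)
solve A·x = −loads:
  F[0-1] = -2779.8862 N (compression)
  F[0-2] = -1801.7924 N (compression)
  F[1-2] = +2878.6843 N (tension)
  F[1-3] = -2000.5155 N (compression)
  F[2-3] = -1043.0532 N (compression)
  F[2-4] = -130.7223 N (compression)
  F[3-4] = +1260.4865 N (tension)
  F[3-5] = -2781.4643 N (compression)
  F[4-5] = -1295.5261 N (compression)
  F[4-6] = +903.8927 N (tension)
  F[5-6] = -2784.8071 N (compression)
  Rx@0 = +2727.8400 N
  Ry@0 = +2621.1072 N
  Ry@6 = +2634.0328 N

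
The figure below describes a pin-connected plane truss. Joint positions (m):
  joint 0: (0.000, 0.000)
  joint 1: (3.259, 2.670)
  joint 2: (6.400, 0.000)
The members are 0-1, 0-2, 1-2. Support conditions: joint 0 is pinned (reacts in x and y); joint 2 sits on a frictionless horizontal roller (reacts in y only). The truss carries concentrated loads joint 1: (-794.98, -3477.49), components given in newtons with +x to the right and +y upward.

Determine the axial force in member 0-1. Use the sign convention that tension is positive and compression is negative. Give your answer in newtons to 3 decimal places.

N=3 nodes, M=3 members, R=3 reactions → 2N=6, M+R=6
member 0 (0-1): L=4.2131, (cx,cy)=(0.7735,0.6337)
member 1 (0-2): L=6.4000, (cx,cy)=(1.0000,0.0000)
member 2 (1-2): L=4.1225, (cx,cy)=(0.7619,-0.6477)
solve A·x = −loads:
  F[0-1] = -3216.3616 N (compression)
  F[0-2] = +1693.0195 N (tension)
  F[1-2] = -2222.0396 N (compression)
  Rx@0 = +794.9800 N
  Ry@0 = +2038.3426 N
  Ry@2 = +1439.1474 N

-3216.362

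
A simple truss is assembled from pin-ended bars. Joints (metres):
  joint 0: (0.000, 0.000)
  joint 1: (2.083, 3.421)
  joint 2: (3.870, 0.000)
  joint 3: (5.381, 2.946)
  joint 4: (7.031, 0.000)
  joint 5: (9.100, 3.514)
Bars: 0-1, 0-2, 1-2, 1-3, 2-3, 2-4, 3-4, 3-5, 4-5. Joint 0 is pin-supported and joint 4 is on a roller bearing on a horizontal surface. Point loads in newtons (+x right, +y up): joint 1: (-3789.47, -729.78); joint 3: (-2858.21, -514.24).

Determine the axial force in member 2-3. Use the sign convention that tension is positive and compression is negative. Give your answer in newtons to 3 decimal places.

-3308.547

N=6 nodes, M=9 members, R=3 reactions → 2N=12, M+R=12
member 0 (0-1): L=4.0053, (cx,cy)=(0.5201,0.8541)
member 1 (0-2): L=3.8700, (cx,cy)=(1.0000,0.0000)
member 2 (1-2): L=3.8596, (cx,cy)=(0.4630,-0.8864)
member 3 (1-3): L=3.3320, (cx,cy)=(0.9898,-0.1426)
member 4 (2-3): L=3.3109, (cx,cy)=(0.4564,0.8898)
member 5 (2-4): L=3.1610, (cx,cy)=(1.0000,0.0000)
member 6 (3-4): L=3.3766, (cx,cy)=(0.4887,-0.8725)
member 7 (3-5): L=3.7621, (cx,cy)=(0.9885,0.1510)
member 8 (4-5): L=4.0779, (cx,cy)=(0.5074,0.8617)
solve A·x = −loads:
  F[0-1] = -4303.4064 N (compression)
  F[0-2] = -4409.6257 N (compression)
  F[1-2] = +3321.3532 N (tension)
  F[1-3] = +13.7704 N (tension)
  F[2-3] = -3308.5469 N (compression)
  F[2-4] = -1361.9122 N (compression)
  F[3-4] = +2787.0486 N (tension)
  F[3-5] = -0.0000 N (compression)
  F[4-5] = +0.0000 N (tension)
  Rx@0 = +6647.6800 N
  Ry@0 = +3675.6523 N
  Ry@4 = -2431.6323 N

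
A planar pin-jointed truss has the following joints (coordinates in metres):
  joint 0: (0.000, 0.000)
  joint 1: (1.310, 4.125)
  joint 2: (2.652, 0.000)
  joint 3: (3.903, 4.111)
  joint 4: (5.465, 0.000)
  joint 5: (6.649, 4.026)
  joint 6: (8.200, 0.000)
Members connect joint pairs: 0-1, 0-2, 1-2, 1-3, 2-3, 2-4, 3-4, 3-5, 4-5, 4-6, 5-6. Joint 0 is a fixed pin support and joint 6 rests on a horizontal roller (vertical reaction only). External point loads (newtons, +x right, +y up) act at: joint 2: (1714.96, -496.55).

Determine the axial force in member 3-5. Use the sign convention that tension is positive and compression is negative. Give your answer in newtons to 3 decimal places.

-108.163

N=7 nodes, M=11 members, R=3 reactions → 2N=14, M+R=14
member 0 (0-1): L=4.3280, (cx,cy)=(0.3027,0.9531)
member 1 (0-2): L=2.6520, (cx,cy)=(1.0000,0.0000)
member 2 (1-2): L=4.3378, (cx,cy)=(0.3094,-0.9509)
member 3 (1-3): L=2.5930, (cx,cy)=(1.0000,-0.0054)
member 4 (2-3): L=4.2971, (cx,cy)=(0.2911,0.9567)
member 5 (2-4): L=2.8130, (cx,cy)=(1.0000,0.0000)
member 6 (3-4): L=4.3977, (cx,cy)=(0.3552,-0.9348)
member 7 (3-5): L=2.7473, (cx,cy)=(0.9995,-0.0309)
member 8 (4-5): L=4.1965, (cx,cy)=(0.2821,0.9594)
member 9 (4-6): L=2.7350, (cx,cy)=(1.0000,0.0000)
member 10 (5-6): L=4.3144, (cx,cy)=(0.3595,-0.9331)
solve A·x = −loads:
  F[0-1] = -352.4930 N (compression)
  F[0-2] = +1821.6523 N (tension)
  F[1-2] = +354.5191 N (tension)
  F[1-3] = -216.3740 N (compression)
  F[2-3] = +166.6414 N (tension)
  F[2-4] = +167.8574 N (tension)
  F[3-4] = -168.2130 N (compression)
  F[3-5] = -108.1630 N (compression)
  F[4-5] = +163.9040 N (tension)
  F[4-6] = +61.8672 N (tension)
  F[5-6] = -172.0965 N (compression)
  Rx@0 = -1714.9600 N
  Ry@0 = +335.9585 N
  Ry@6 = +160.5915 N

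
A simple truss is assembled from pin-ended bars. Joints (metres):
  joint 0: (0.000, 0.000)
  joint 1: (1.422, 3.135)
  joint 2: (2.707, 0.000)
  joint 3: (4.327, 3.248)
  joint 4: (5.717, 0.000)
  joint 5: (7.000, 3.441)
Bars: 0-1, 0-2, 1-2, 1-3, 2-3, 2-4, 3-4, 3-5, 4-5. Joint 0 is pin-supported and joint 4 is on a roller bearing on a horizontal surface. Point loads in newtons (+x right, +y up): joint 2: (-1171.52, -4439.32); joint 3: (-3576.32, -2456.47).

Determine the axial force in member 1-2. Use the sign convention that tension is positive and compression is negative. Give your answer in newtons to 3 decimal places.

N=6 nodes, M=9 members, R=3 reactions → 2N=12, M+R=12
member 0 (0-1): L=3.4424, (cx,cy)=(0.4131,0.9107)
member 1 (0-2): L=2.7070, (cx,cy)=(1.0000,0.0000)
member 2 (1-2): L=3.3881, (cx,cy)=(0.3793,-0.9253)
member 3 (1-3): L=2.9072, (cx,cy)=(0.9992,0.0389)
member 4 (2-3): L=3.6296, (cx,cy)=(0.4463,0.8949)
member 5 (2-4): L=3.0100, (cx,cy)=(1.0000,0.0000)
member 6 (3-4): L=3.5329, (cx,cy)=(0.3934,-0.9193)
member 7 (3-5): L=2.6800, (cx,cy)=(0.9974,0.0720)
member 8 (4-5): L=3.6724, (cx,cy)=(0.3494,0.9370)
solve A·x = −loads:
  F[0-1] = -5453.3869 N (compression)
  F[0-2] = -2495.1519 N (compression)
  F[1-2] = +5189.9262 N (tension)
  F[1-3] = -4224.2369 N (compression)
  F[2-3] = -405.4871 N (compression)
  F[2-4] = +825.7065 N (tension)
  F[3-4] = -2098.6794 N (compression)
  F[3-5] = -0.0000 N (compression)
  F[4-5] = -0.0000 N (compression)
  Rx@0 = +4747.8400 N
  Ry@0 = +4966.3694 N
  Ry@4 = +1929.4206 N

5189.926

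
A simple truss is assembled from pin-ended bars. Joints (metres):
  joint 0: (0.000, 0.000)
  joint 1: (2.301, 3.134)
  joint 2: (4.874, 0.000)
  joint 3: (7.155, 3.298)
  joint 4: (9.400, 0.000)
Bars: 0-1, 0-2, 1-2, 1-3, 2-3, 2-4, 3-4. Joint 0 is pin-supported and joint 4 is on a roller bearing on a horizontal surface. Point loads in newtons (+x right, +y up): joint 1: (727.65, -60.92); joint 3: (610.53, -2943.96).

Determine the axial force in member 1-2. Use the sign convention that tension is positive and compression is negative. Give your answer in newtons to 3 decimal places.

251.219

N=5 nodes, M=7 members, R=3 reactions → 2N=10, M+R=10
member 0 (0-1): L=3.8880, (cx,cy)=(0.5918,0.8061)
member 1 (0-2): L=4.8740, (cx,cy)=(1.0000,0.0000)
member 2 (1-2): L=4.0549, (cx,cy)=(0.6345,-0.7729)
member 3 (1-3): L=4.8568, (cx,cy)=(0.9994,0.0338)
member 4 (2-3): L=4.0100, (cx,cy)=(0.5688,0.8225)
member 5 (2-4): L=4.5260, (cx,cy)=(1.0000,0.0000)
member 6 (3-4): L=3.9896, (cx,cy)=(0.5627,-0.8267)
solve A·x = −loads:
  F[0-1] = -362.6315 N (compression)
  F[0-2] = +1552.7928 N (tension)
  F[1-2] = +251.2187 N (tension)
  F[1-3] = -1102.2996 N (compression)
  F[2-3] = -236.0799 N (compression)
  F[2-4] = +1846.4913 N (tension)
  F[3-4] = -3281.4001 N (compression)
  Rx@0 = -1338.1800 N
  Ry@0 = +292.3062 N
  Ry@4 = +2712.5738 N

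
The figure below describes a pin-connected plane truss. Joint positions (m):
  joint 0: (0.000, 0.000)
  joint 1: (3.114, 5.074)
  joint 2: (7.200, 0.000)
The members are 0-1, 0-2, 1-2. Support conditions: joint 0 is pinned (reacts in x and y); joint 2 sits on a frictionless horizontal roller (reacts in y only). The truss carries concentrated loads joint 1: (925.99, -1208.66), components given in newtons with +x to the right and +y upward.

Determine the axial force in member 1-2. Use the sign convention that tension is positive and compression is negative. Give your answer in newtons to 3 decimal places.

-1509.018

N=3 nodes, M=3 members, R=3 reactions → 2N=6, M+R=6
member 0 (0-1): L=5.9534, (cx,cy)=(0.5231,0.8523)
member 1 (0-2): L=7.2000, (cx,cy)=(1.0000,0.0000)
member 2 (1-2): L=6.5147, (cx,cy)=(0.6272,-0.7789)
solve A·x = −loads:
  F[0-1] = -39.1284 N (compression)
  F[0-2] = +946.4567 N (tension)
  F[1-2] = -1509.0185 N (compression)
  Rx@0 = -925.9900 N
  Ry@0 = +33.3488 N
  Ry@2 = +1175.3112 N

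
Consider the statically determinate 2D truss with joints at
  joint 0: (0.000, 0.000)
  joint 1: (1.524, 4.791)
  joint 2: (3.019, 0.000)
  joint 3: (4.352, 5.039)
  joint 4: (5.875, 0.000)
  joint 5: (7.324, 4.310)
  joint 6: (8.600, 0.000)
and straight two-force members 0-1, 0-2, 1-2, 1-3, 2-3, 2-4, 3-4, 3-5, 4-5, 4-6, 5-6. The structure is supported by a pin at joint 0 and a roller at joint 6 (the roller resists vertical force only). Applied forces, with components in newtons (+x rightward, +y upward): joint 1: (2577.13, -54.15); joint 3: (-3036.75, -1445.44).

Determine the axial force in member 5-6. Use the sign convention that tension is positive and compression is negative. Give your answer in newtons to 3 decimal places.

N=7 nodes, M=11 members, R=3 reactions → 2N=14, M+R=14
member 0 (0-1): L=5.0275, (cx,cy)=(0.3031,0.9529)
member 1 (0-2): L=3.0190, (cx,cy)=(1.0000,0.0000)
member 2 (1-2): L=5.0188, (cx,cy)=(0.2979,-0.9546)
member 3 (1-3): L=2.8389, (cx,cy)=(0.9962,0.0874)
member 4 (2-3): L=5.2123, (cx,cy)=(0.2557,0.9667)
member 5 (2-4): L=2.8560, (cx,cy)=(1.0000,0.0000)
member 6 (3-4): L=5.2641, (cx,cy)=(0.2893,-0.9572)
member 7 (3-5): L=3.0601, (cx,cy)=(0.9712,-0.2382)
member 8 (4-5): L=4.5471, (cx,cy)=(0.3187,0.9479)
member 9 (4-6): L=2.7250, (cx,cy)=(1.0000,0.0000)
member 10 (5-6): L=4.4949, (cx,cy)=(0.2839,-0.9589)
solve A·x = −loads:
  F[0-1] = -1156.5744 N (compression)
  F[0-2] = -109.0279 N (compression)
  F[1-2] = +806.8120 N (tension)
  F[1-3] = -3180.2119 N (compression)
  F[2-3] = -796.6789 N (compression)
  F[2-4] = +335.0459 N (tension)
  F[3-4] = -355.7054 N (compression)
  F[3-5] = -239.0158 N (compression)
  F[4-5] = +359.2206 N (tension)
  F[4-6] = +117.6624 N (tension)
  F[5-6] = -414.4848 N (compression)
  Rx@0 = +459.6200 N
  Ry@0 = +1102.1567 N
  Ry@6 = +397.4333 N

-414.485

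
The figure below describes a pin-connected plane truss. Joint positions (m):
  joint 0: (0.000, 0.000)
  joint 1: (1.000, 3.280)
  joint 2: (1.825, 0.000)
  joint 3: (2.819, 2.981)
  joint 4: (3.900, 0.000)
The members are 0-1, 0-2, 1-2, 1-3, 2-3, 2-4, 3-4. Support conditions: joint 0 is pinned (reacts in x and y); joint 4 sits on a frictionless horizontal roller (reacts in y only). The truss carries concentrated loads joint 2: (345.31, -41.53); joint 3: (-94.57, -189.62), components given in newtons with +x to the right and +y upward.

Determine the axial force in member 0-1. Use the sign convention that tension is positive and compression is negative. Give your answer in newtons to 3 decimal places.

-153.618

N=5 nodes, M=7 members, R=3 reactions → 2N=10, M+R=10
member 0 (0-1): L=3.4291, (cx,cy)=(0.2916,0.9565)
member 1 (0-2): L=1.8250, (cx,cy)=(1.0000,0.0000)
member 2 (1-2): L=3.3822, (cx,cy)=(0.2439,-0.9698)
member 3 (1-3): L=1.8434, (cx,cy)=(0.9868,-0.1622)
member 4 (2-3): L=3.1424, (cx,cy)=(0.3163,0.9487)
member 5 (2-4): L=2.0750, (cx,cy)=(1.0000,0.0000)
member 6 (3-4): L=3.1709, (cx,cy)=(0.3409,-0.9401)
solve A·x = −loads:
  F[0-1] = -153.6177 N (compression)
  F[0-2] = +295.5389 N (tension)
  F[1-2] = +165.9724 N (tension)
  F[1-3] = -86.4285 N (compression)
  F[2-3] = -125.8934 N (compression)
  F[2-4] = +30.5370 N (tension)
  F[3-4] = -89.5756 N (compression)
  Rx@0 = -250.7400 N
  Ry@0 = +146.9403 N
  Ry@4 = +84.2097 N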